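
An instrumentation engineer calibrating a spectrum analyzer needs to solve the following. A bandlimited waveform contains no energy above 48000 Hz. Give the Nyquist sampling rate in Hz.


The Nyquist rate is twice the maximum frequency component.
fs_min = 2 * fmax
      = 2 * 48000
      = 96000 Hz

96000


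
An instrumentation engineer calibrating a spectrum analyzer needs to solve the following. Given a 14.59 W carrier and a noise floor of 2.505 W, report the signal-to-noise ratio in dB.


SNR in decibels:
SNR = 10 * log10(Ps / Pn)
    = 10 * log10(14.59 / 2.505)
    = 10 * log10(5.8244)
    = 10 * 0.7652
    = 7.65 dB

7.65 dB


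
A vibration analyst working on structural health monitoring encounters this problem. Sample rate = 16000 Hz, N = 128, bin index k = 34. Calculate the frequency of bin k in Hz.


Frequency of DFT bin k:
f_k = k * fs / N
    = 34 * 16000 / 128
    = 544000 / 128
    = 4250.0 Hz

4250.0 Hz


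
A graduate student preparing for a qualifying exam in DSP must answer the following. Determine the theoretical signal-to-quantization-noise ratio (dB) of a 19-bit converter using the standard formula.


Theoretical SNR for a full-scale sinusoid:
SNR = 6.02 * N + 1.76
    = 6.02 * 19 + 1.76
    = 114.38 + 1.76
    = 116.14 dB

116.14 dB


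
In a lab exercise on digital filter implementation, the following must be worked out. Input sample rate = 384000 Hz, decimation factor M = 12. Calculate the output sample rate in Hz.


Decimation reduces the sample rate:
fs_out = fs_in / M
       = 384000 / 12
       = 32000.0 Hz

32000.0 Hz


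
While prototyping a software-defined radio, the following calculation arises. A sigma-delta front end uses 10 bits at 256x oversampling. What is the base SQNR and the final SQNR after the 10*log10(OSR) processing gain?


Step 1 — baseline SQNR at Nyquist:
SQNR_base = 6.02*N + 1.76
          = 6.02*10 + 1.76
          = 61.96 dB

Step 2 — oversampling processing gain:
G = 10*log10(OSR) = 10*log10(256) = 24.08 dB

Step 3 — total:
SQNR_total = 61.96 + 24.08 = 86.04 dB

Base SQNR = 61.96 dB; oversampled SQNR = 86.04 dB


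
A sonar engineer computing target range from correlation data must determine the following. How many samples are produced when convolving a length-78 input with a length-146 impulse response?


Linear convolution output length:
L = N + M - 1
  = 78 + 146 - 1
  = 223 samples

223


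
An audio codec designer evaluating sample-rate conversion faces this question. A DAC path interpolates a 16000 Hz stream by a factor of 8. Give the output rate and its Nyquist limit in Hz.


Step 1 — output sample rate after interpolation by L:
fs_out = L * fs_in = 8 * 16000 = 128000 Hz

Step 2 — Nyquist frequency of the output stream:
f_Nyq = fs_out / 2 = 128000 / 2 = 64000.0 Hz

fs_out = 128000 Hz; f_Nyquist = 64000.0 Hz


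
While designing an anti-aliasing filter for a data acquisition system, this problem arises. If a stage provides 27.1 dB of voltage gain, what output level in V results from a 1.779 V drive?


Output voltage from dB gain:
V_out = V_in * 10^(gain_dB / 20)
      = 1.779 * 10^(27.1 / 20)
      = 1.779 * 22.646443
      = 40.288 V

40.288 V


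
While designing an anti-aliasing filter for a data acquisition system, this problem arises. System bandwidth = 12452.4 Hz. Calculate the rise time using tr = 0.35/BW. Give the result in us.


Rise time from bandwidth relationship:
tr = 0.35 / BW
   = 0.35 / 12452.4
   = 2.810703158e-05 s
   = 28.107 us

28.107 us


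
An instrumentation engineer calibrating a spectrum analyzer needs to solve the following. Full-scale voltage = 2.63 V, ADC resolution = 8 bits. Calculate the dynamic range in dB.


Dynamic range from full-scale to LSB:
V_min = V_max / 2^bits = 2.63 / 2^8
DR = 20 * log10(V_max / V_min)
   = 20 * log10(2^8)
   = 20 * 8 * log10(2)
   = 48.16 dB

48.16 dB


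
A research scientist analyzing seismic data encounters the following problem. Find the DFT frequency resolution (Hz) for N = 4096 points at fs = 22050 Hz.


DFT frequency resolution:
df = fs / N
   = 22050 / 4096
   = 5.3833 Hz

5.3833 Hz


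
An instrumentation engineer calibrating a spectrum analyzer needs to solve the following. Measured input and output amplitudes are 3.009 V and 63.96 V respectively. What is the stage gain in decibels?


Voltage gain in dB:
G = 20 * log10(Vout / Vin)
  = 20 * log10(63.96 / 3.009)
  = 20 * log10(21.256231)
  = 20 * 1.327486
  = 26.55 dB

26.55 dB


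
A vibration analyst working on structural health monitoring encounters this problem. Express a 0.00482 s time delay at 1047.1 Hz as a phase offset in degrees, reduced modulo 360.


Phase shift from frequency and time delay:
phi = 360 * f * t_delay
    = 360 * 1047.1 * 0.00482
    = 1816.93 degrees
    mod 360 = 16.93 degrees

16.93 degrees


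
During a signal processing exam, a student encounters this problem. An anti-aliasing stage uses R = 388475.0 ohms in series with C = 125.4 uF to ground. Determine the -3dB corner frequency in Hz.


Cutoff frequency of a first-order RC filter:
fc = 1 / (2 * pi * R * C)
C = 125.4 uF = 0.0001254 F
fc = 1 / (2 * pi * 388475.0 * 0.0001254)
   = 1 / 306.08389569071
   = 0.003267 Hz

0.003267 Hz


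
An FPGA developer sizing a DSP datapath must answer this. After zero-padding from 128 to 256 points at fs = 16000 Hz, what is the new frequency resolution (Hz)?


Frequency resolution after zero-padding:
N_padded = 128 * 2 = 256
df = fs / N_padded
   = 16000 / 256
   = 62.5 Hz

62.5 Hz


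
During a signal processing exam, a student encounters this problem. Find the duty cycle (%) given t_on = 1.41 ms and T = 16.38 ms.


Duty cycle as a percentage:
DC = (t_on / T) * 100
   = (1.41 / 16.38) * 100
   = 0.086081 * 100
   = 8.61 %

8.61 %


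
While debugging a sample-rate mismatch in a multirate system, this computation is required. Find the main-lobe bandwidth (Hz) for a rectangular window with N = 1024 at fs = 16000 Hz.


Main lobe width for a rectangular window:
Width = 2 * fs / N
      = 2 * 16000 / 1024
      = 32000 / 1024
      = 31.25 Hz

31.25 Hz


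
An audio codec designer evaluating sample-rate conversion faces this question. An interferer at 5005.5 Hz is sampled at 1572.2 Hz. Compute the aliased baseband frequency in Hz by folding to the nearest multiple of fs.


Compute the nearest integer multiple of fs to the signal:
n = round(5005.5 / 1572.2) = 3
f_alias = |5005.5 - 3 * 1572.2|
        = |5005.5 - 4716.6|
        = 288.9 Hz

288.9


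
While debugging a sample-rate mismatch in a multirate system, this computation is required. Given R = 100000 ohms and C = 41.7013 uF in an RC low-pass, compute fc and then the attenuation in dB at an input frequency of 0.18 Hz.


Step 1 — cutoff frequency:
fc = 1 / (2*pi*R*C)
C = 41.7013 uF = 4.17013e-05 F
fc = 1 / (2*pi*100000*4.17013e-05)
   = 0.0381655 Hz

Step 2 — magnitude at f = 0.18 Hz:
|H(f)| = 1 / sqrt(1 + (f/fc)^2)
f/fc = 0.18 / 0.0381655 = 4.716301
|H| = 1 / sqrt(1 + 22.243495) = 0.2074194
|H|_dB = 20*log10(0.2074194) = -13.66 dB

fc = 0.0381655 Hz; |H(0.18 Hz)| = -13.66 dB


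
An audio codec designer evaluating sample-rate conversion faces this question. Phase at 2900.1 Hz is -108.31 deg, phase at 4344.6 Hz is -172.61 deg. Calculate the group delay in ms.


Group delay from phase difference:
tau = -d(phi)/d(omega)
d(phi) = -64.3 deg = -1.122247 rad
d(omega) = 2*pi*(4344.6 - 2900.1) = 9076.0612 rad/s
tau = -(-1.122247) / 9076.0612
    = 0.1236 ms

0.1236 ms


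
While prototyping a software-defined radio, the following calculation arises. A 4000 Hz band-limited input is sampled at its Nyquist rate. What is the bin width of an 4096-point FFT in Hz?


Step 1 — Nyquist sampling rate:
fs = 2 * fmax = 2 * 4000 = 8000 Hz

Step 2 — DFT bin spacing:
df = fs / N = 8000 / 4096 = 1.9531 Hz

1.9531 Hz


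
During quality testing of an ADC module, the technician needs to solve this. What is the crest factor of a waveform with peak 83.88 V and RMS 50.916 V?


Crest factor is the ratio of peak to RMS:
CF = V_peak / V_rms
   = 83.88 / 50.916
   = 1.6474

1.6474


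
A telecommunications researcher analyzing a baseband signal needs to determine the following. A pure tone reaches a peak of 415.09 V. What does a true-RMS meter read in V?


RMS voltage for a sinusoidal waveform:
V_rms = V_peak / sqrt(2)
      = 415.09 / 1.414214
      = 293.513 V

293.513 V


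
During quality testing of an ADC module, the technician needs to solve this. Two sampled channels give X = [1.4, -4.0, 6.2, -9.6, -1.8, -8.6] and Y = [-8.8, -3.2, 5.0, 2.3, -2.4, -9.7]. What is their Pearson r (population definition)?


Pearson correlation coefficient (population):
r = cov(X,Y) / (std(X) * std(Y))
Mean X = -2.7333, Mean Y = -2.8
Cov(X,Y) = 8.536667
Std(X) = 5.491407, Std(Y) = 5.335104
r = 0.2914

0.2914


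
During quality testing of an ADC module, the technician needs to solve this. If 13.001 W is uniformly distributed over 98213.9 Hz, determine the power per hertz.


Power spectral density:
PSD = P / BW
    = 13.001 / 98213.9
    = 0.00013237 W/Hz

0.00013237 W/Hz


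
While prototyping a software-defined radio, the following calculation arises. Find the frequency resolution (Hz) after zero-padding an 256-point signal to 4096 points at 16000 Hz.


Frequency resolution after zero-padding:
N_padded = 256 * 16 = 4096
df = fs / N_padded
   = 16000 / 4096
   = 3.9062 Hz

3.9062 Hz


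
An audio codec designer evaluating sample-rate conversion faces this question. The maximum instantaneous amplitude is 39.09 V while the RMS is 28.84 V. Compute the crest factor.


Crest factor is the ratio of peak to RMS:
CF = V_peak / V_rms
   = 39.09 / 28.84
   = 1.3554

1.3554


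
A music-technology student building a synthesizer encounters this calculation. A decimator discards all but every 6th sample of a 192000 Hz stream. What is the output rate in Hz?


Decimation reduces the sample rate:
fs_out = fs_in / M
       = 192000 / 6
       = 32000.0 Hz

32000.0 Hz


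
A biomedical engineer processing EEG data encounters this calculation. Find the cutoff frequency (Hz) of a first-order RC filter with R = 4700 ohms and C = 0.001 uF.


Cutoff frequency of a first-order RC filter:
fc = 1 / (2 * pi * R * C)
C = 0.001 uF = 1e-09 F
fc = 1 / (2 * pi * 4700 * 1e-09)
   = 1 / 2.9530970943744e-05
   = 33862.753849 Hz

33862.753849 Hz


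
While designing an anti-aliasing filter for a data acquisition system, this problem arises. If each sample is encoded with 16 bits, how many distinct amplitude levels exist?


Number of quantization levels = 2^N
= 2^16
= 65536

65536


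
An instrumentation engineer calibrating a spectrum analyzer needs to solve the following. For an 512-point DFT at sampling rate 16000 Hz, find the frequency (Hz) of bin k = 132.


Frequency of DFT bin k:
f_k = k * fs / N
    = 132 * 16000 / 512
    = 2112000 / 512
    = 4125.0 Hz

4125.0 Hz


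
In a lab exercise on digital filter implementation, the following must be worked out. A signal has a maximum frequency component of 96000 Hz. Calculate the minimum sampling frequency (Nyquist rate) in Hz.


The Nyquist rate is twice the maximum frequency component.
fs_min = 2 * fmax
      = 2 * 96000
      = 192000 Hz

192000


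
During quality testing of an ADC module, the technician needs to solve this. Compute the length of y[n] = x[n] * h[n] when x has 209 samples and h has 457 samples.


Linear convolution output length:
L = N + M - 1
  = 209 + 457 - 1
  = 665 samples

665


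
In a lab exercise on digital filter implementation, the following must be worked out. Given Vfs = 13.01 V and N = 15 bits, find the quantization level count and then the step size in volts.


Step 1 — number of quantization levels:
L = 2^N = 2^15 = 32768

Step 2 — LSB step size:
delta = Vfs / L
      = 13.01 / 32768
      = 0.00039703 V

Levels = 32768; step size = 0.00039703 V


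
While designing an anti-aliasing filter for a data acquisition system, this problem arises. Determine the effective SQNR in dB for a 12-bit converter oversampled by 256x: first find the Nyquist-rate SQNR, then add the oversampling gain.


Step 1 — baseline SQNR at Nyquist:
SQNR_base = 6.02*N + 1.76
          = 6.02*12 + 1.76
          = 74.0 dB

Step 2 — oversampling processing gain:
G = 10*log10(OSR) = 10*log10(256) = 24.08 dB

Step 3 — total:
SQNR_total = 74.0 + 24.08 = 98.08 dB

Base SQNR = 74.0 dB; oversampled SQNR = 98.08 dB


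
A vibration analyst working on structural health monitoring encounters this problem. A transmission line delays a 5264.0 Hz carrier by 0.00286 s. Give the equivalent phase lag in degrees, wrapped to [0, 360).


Phase shift from frequency and time delay:
phi = 360 * f * t_delay
    = 360 * 5264.0 * 0.00286
    = 5419.81 degrees
    mod 360 = 19.81 degrees

19.81 degrees


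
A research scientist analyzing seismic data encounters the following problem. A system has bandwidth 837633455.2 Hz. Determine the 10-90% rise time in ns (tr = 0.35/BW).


Rise time from bandwidth relationship:
tr = 0.35 / BW
   = 0.35 / 837633455.2
   = 4.178438646e-10 s
   = 0.4178 ns

0.4178 ns


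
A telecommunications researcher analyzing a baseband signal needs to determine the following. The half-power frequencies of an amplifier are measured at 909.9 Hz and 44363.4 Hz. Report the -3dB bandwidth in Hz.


Bandwidth is the difference of -3dB frequencies:
BW = f_high - f_low
   = 44363.4 - 909.9
   = 43453.5 Hz

43453.5 Hz


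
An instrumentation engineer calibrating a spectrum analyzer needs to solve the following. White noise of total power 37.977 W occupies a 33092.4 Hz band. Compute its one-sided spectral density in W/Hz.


Power spectral density:
PSD = P / BW
    = 37.977 / 33092.4
    = 0.0011476 W/Hz

0.0011476 W/Hz


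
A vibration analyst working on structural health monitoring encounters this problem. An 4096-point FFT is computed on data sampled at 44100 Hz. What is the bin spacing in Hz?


DFT frequency resolution:
df = fs / N
   = 44100 / 4096
   = 10.7666 Hz

10.7666 Hz


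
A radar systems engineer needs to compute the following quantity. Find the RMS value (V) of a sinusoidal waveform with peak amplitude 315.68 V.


RMS voltage for a sinusoidal waveform:
V_rms = V_peak / sqrt(2)
      = 315.68 / 1.414214
      = 223.219 V

223.219 V


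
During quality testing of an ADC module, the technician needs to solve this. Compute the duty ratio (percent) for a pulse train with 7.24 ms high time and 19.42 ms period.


Duty cycle as a percentage:
DC = (t_on / T) * 100
   = (7.24 / 19.42) * 100
   = 0.372812 * 100
   = 37.28 %

37.28 %


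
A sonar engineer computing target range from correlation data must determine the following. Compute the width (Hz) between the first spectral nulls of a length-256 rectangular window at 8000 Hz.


Main lobe width for a rectangular window:
Width = 2 * fs / N
      = 2 * 8000 / 256
      = 16000 / 256
      = 62.5 Hz

62.5 Hz


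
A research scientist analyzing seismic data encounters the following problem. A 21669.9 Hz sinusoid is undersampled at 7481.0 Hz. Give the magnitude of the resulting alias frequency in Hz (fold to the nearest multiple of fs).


Compute the nearest integer multiple of fs to the signal:
n = round(21669.9 / 7481.0) = 3
f_alias = |21669.9 - 3 * 7481.0|
        = |21669.9 - 22443.0|
        = 773.1 Hz

773.1


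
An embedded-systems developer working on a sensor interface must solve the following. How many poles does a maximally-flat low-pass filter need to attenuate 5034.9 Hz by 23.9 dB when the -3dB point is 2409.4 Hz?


Butterworth filter order formula:
n = log10(10^(A/10) - 1) / (2 * log10(f_stop/f_pass))
10^(23.9/10) - 1 = 244.4709
f_stop/f_pass = 5034.9 / 2409.4 = 2.0897
n = 3.7306 -> ceil = 4

4


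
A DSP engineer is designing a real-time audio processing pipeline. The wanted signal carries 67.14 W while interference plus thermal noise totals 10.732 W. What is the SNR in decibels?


SNR in decibels:
SNR = 10 * log10(Ps / Pn)
    = 10 * log10(67.14 / 10.732)
    = 10 * log10(6.2561)
    = 10 * 0.7963
    = 7.96 dB

7.96 dB


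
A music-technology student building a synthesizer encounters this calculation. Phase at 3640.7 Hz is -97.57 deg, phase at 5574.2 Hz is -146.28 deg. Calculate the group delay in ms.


Group delay from phase difference:
tau = -d(phi)/d(omega)
d(phi) = -48.71 deg = -0.85015 rad
d(omega) = 2*pi*(5574.2 - 3640.7) = 12148.5388 rad/s
tau = -(-0.85015) / 12148.5388
    = 0.07 ms

0.07 ms


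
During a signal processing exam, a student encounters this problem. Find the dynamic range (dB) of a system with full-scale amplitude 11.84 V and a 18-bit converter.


Dynamic range from full-scale to LSB:
V_min = V_max / 2^bits = 11.84 / 2^18
DR = 20 * log10(V_max / V_min)
   = 20 * log10(2^18)
   = 20 * 18 * log10(2)
   = 108.37 dB

108.37 dB


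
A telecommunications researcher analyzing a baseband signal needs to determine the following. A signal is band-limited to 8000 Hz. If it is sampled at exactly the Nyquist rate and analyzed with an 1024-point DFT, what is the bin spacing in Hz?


Step 1 — Nyquist sampling rate:
fs = 2 * fmax = 2 * 8000 = 16000 Hz

Step 2 — DFT bin spacing:
df = fs / N = 16000 / 1024 = 15.625 Hz

15.625 Hz


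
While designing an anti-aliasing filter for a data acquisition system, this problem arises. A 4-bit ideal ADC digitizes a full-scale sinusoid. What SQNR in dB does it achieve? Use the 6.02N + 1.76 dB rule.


Theoretical SNR for a full-scale sinusoid:
SNR = 6.02 * N + 1.76
    = 6.02 * 4 + 1.76
    = 24.08 + 1.76
    = 25.84 dB

25.84 dB


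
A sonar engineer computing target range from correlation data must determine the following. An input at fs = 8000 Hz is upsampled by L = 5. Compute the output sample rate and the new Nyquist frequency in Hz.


Step 1 — output sample rate after interpolation by L:
fs_out = L * fs_in = 5 * 8000 = 40000 Hz

Step 2 — Nyquist frequency of the output stream:
f_Nyq = fs_out / 2 = 40000 / 2 = 20000.0 Hz

fs_out = 40000 Hz; f_Nyquist = 20000.0 Hz


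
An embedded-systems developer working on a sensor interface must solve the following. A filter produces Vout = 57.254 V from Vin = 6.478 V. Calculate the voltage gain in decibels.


Voltage gain in dB:
G = 20 * log10(Vout / Vin)
  = 20 * log10(57.254 / 6.478)
  = 20 * log10(8.838222)
  = 20 * 0.946365
  = 18.93 dB

18.93 dB


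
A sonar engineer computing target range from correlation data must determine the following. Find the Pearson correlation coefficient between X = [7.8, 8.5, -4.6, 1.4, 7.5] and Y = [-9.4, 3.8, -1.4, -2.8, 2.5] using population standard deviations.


Pearson correlation coefficient (population):
r = cov(X,Y) / (std(X) * std(Y))
Mean X = 4.12, Mean Y = -1.46
Cov(X,Y) = 2.0652
Std(X) = 5.051495, Std(Y) = 4.651709
r = 0.0879

0.0879


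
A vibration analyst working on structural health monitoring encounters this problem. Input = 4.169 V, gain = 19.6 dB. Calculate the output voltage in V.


Output voltage from dB gain:
V_out = V_in * 10^(gain_dB / 20)
      = 4.169 * 10^(19.6 / 20)
      = 4.169 * 9.549926
      = 39.8136 V

39.8136 V


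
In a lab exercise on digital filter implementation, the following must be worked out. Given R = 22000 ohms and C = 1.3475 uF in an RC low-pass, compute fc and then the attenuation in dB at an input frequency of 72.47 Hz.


Step 1 — cutoff frequency:
fc = 1 / (2*pi*R*C)
C = 1.3475 uF = 1.3475e-06 F
fc = 1 / (2*pi*22000*1.3475e-06)
   = 5.36869 Hz

Step 2 — magnitude at f = 72.47 Hz:
|H(f)| = 1 / sqrt(1 + (f/fc)^2)
f/fc = 72.47 / 5.36869 = 13.498637
|H| = 1 / sqrt(1 + 182.213201) = 0.0738791
|H|_dB = 20*log10(0.0738791) = -22.63 dB

fc = 5.36869 Hz; |H(72.47 Hz)| = -22.63 dB


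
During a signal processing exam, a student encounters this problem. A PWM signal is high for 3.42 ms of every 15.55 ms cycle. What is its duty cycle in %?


Duty cycle as a percentage:
DC = (t_on / T) * 100
   = (3.42 / 15.55) * 100
   = 0.219936 * 100
   = 21.99 %

21.99 %


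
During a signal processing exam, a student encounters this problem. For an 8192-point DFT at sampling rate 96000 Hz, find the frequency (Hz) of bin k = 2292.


Frequency of DFT bin k:
f_k = k * fs / N
    = 2292 * 96000 / 8192
    = 220032000 / 8192
    = 26859.375 Hz

26859.375 Hz


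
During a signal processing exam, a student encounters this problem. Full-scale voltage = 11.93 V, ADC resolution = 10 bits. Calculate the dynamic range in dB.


Dynamic range from full-scale to LSB:
V_min = V_max / 2^bits = 11.93 / 2^10
DR = 20 * log10(V_max / V_min)
   = 20 * log10(2^10)
   = 20 * 10 * log10(2)
   = 60.21 dB

60.21 dB


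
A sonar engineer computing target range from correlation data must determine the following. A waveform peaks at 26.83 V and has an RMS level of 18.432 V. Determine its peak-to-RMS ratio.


Crest factor is the ratio of peak to RMS:
CF = V_peak / V_rms
   = 26.83 / 18.432
   = 1.4556

1.4556


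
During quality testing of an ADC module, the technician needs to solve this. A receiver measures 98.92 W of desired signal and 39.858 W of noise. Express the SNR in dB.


SNR in decibels:
SNR = 10 * log10(Ps / Pn)
    = 10 * log10(98.92 / 39.858)
    = 10 * log10(2.4818)
    = 10 * 0.3948
    = 3.95 dB

3.95 dB


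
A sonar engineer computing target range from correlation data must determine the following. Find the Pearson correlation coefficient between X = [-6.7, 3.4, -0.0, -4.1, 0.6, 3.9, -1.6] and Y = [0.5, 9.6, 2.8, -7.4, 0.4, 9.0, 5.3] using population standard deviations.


Pearson correlation coefficient (population):
r = cov(X,Y) / (std(X) * std(Y))
Mean X = -0.6429, Mean Y = 2.8857
Cov(X,Y) = 14.210816
Std(X) = 3.555622, Std(Y) = 5.424397
r = 0.7368

0.7368


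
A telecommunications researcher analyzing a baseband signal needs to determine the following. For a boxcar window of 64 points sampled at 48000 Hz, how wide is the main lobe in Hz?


Main lobe width for a rectangular window:
Width = 2 * fs / N
      = 2 * 48000 / 64
      = 96000 / 64
      = 1500.0 Hz

1500.0 Hz


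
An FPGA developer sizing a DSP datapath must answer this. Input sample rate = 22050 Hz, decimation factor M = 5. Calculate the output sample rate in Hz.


Decimation reduces the sample rate:
fs_out = fs_in / M
       = 22050 / 5
       = 4410.0 Hz

4410.0 Hz


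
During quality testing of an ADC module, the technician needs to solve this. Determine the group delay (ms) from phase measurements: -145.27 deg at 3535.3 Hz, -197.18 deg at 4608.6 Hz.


Group delay from phase difference:
tau = -d(phi)/d(omega)
d(phi) = -51.91 deg = -0.906 rad
d(omega) = 2*pi*(4608.6 - 3535.3) = 6743.7428 rad/s
tau = -(-0.906) / 6743.7428
    = 0.1343 ms

0.1343 ms


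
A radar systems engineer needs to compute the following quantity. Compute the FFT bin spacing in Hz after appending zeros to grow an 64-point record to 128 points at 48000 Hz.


Frequency resolution after zero-padding:
N_padded = 64 * 2 = 128
df = fs / N_padded
   = 48000 / 128
   = 375.0 Hz

375.0 Hz


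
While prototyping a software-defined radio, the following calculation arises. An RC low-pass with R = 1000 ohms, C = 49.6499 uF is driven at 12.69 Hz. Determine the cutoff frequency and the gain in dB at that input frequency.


Step 1 — cutoff frequency:
fc = 1 / (2*pi*R*C)
C = 49.6499 uF = 4.96499e-05 F
fc = 1 / (2*pi*1000*4.96499e-05)
   = 3.20554 Hz

Step 2 — magnitude at f = 12.69 Hz:
|H(f)| = 1 / sqrt(1 + (f/fc)^2)
f/fc = 12.69 / 3.20554 = 3.958771
|H| = 1 / sqrt(1 + 15.671868) = 0.2449108
|H|_dB = 20*log10(0.2449108) = -12.22 dB

fc = 3.20554 Hz; |H(12.69 Hz)| = -12.22 dB


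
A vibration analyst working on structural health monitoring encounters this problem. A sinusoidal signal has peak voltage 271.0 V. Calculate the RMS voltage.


RMS voltage for a sinusoidal waveform:
V_rms = V_peak / sqrt(2)
      = 271.0 / 1.414214
      = 191.626 V

191.626 V


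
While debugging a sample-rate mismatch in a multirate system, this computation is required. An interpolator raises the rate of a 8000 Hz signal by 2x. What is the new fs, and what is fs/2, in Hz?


Step 1 — output sample rate after interpolation by L:
fs_out = L * fs_in = 2 * 8000 = 16000 Hz

Step 2 — Nyquist frequency of the output stream:
f_Nyq = fs_out / 2 = 16000 / 2 = 8000.0 Hz

fs_out = 16000 Hz; f_Nyquist = 8000.0 Hz


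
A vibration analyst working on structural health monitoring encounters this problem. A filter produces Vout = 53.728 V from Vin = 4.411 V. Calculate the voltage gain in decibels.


Voltage gain in dB:
G = 20 * log10(Vout / Vin)
  = 20 * log10(53.728 / 4.411)
  = 20 * log10(12.180458)
  = 20 * 1.085664
  = 21.71 dB

21.71 dB


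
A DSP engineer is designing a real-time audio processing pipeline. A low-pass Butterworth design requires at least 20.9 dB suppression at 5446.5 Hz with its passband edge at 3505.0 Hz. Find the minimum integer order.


Butterworth filter order formula:
n = log10(10^(A/10) - 1) / (2 * log10(f_stop/f_pass))
10^(20.9/10) - 1 = 122.0269
f_stop/f_pass = 5446.5 / 3505.0 = 1.5539
n = 5.4497 -> ceil = 6

6


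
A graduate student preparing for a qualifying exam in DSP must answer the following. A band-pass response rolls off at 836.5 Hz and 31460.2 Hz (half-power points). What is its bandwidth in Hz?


Bandwidth is the difference of -3dB frequencies:
BW = f_high - f_low
   = 31460.2 - 836.5
   = 30623.7 Hz

30623.7 Hz


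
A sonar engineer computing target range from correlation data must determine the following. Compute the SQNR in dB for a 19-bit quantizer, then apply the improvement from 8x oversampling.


Step 1 — baseline SQNR at Nyquist:
SQNR_base = 6.02*N + 1.76
          = 6.02*19 + 1.76
          = 116.14 dB

Step 2 — oversampling processing gain:
G = 10*log10(OSR) = 10*log10(8) = 9.03 dB

Step 3 — total:
SQNR_total = 116.14 + 9.03 = 125.17 dB

Base SQNR = 116.14 dB; oversampled SQNR = 125.17 dB


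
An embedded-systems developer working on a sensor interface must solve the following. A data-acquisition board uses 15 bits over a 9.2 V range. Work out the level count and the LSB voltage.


Step 1 — number of quantization levels:
L = 2^N = 2^15 = 32768

Step 2 — LSB step size:
delta = Vfs / L
      = 9.2 / 32768
      = 0.00028076 V

Levels = 32768; step size = 0.00028076 V


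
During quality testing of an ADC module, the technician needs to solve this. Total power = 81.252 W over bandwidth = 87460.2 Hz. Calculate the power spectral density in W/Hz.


Power spectral density:
PSD = P / BW
    = 81.252 / 87460.2
    = 0.00092902 W/Hz

0.00092902 W/Hz


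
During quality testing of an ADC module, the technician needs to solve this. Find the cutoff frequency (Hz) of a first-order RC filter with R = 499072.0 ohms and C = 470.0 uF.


Cutoff frequency of a first-order RC filter:
fc = 1 / (2 * pi * R * C)
C = 470.0 uF = 0.00047 F
fc = 1 / (2 * pi * 499072.0 * 0.00047)
   = 1 / 1473.8080730836
   = 0.000679 Hz

0.000679 Hz


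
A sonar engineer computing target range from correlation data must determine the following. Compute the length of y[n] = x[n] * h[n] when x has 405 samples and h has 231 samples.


Linear convolution output length:
L = N + M - 1
  = 405 + 231 - 1
  = 635 samples

635


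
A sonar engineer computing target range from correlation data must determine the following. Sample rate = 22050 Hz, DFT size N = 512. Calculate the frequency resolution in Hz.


DFT frequency resolution:
df = fs / N
   = 22050 / 512
   = 43.0664 Hz

43.0664 Hz


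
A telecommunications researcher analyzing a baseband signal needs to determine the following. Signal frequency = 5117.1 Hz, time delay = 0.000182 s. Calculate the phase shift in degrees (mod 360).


Phase shift from frequency and time delay:
phi = 360 * f * t_delay
    = 360 * 5117.1 * 0.000182
    = 335.27 degrees
    mod 360 = 335.27 degrees

335.27 degrees


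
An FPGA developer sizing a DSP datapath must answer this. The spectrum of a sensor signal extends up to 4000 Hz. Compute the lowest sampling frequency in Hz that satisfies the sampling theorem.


The Nyquist rate is twice the maximum frequency component.
fs_min = 2 * fmax
      = 2 * 4000
      = 8000 Hz

8000


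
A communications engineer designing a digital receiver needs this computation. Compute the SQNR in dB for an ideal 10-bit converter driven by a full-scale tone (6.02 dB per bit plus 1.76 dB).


Theoretical SNR for a full-scale sinusoid:
SNR = 6.02 * N + 1.76
    = 6.02 * 10 + 1.76
    = 60.2 + 1.76
    = 61.96 dB

61.96 dB


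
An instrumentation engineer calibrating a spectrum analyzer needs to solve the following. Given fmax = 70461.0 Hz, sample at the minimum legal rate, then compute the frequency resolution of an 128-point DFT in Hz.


Step 1 — Nyquist sampling rate:
fs = 2 * fmax = 2 * 70461.0 = 140922.0 Hz

Step 2 — DFT bin spacing:
df = fs / N = 140922.0 / 128 = 1100.9531 Hz

1100.9531 Hz


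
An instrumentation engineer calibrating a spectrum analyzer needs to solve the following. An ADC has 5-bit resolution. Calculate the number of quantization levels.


Number of quantization levels = 2^N
= 2^5
= 32

32


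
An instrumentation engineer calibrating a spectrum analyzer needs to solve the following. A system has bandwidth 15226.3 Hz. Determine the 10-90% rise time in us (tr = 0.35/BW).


Rise time from bandwidth relationship:
tr = 0.35 / BW
   = 0.35 / 15226.3
   = 2.298654302e-05 s
   = 22.9865 us

22.9865 us


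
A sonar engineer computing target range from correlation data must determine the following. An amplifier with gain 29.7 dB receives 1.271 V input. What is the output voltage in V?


Output voltage from dB gain:
V_out = V_in * 10^(gain_dB / 20)
      = 1.271 * 10^(29.7 / 20)
      = 1.271 * 30.549211
      = 38.828 V

38.828 V


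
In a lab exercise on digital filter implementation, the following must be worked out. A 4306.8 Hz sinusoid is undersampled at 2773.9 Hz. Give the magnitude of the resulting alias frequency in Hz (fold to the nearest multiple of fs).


Compute the nearest integer multiple of fs to the signal:
n = round(4306.8 / 2773.9) = 2
f_alias = |4306.8 - 2 * 2773.9|
        = |4306.8 - 5547.8|
        = 1241.0 Hz

1241.0


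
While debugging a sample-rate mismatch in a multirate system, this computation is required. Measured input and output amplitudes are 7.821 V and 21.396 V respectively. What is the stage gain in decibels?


Voltage gain in dB:
G = 20 * log10(Vout / Vin)
  = 20 * log10(21.396 / 7.821)
  = 20 * log10(2.735712)
  = 20 * 0.43707
  = 8.74 dB

8.74 dB


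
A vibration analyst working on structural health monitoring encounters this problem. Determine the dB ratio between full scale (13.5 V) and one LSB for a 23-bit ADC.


Dynamic range from full-scale to LSB:
V_min = V_max / 2^bits = 13.5 / 2^23
DR = 20 * log10(V_max / V_min)
   = 20 * log10(2^23)
   = 20 * 23 * log10(2)
   = 138.47 dB

138.47 dB


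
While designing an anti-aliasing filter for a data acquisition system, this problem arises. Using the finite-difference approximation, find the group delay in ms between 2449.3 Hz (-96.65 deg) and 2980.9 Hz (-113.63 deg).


Group delay from phase difference:
tau = -d(phi)/d(omega)
d(phi) = -16.98 deg = -0.296357 rad
d(omega) = 2*pi*(2980.9 - 2449.3) = 3340.1413 rad/s
tau = -(-0.296357) / 3340.1413
    = 0.0887 ms

0.0887 ms


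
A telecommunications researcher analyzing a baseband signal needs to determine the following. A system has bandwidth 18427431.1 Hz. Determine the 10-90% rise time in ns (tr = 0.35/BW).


Rise time from bandwidth relationship:
tr = 0.35 / BW
   = 0.35 / 18427431.1
   = 1.899342334e-08 s
   = 18.9934 ns

18.9934 ns


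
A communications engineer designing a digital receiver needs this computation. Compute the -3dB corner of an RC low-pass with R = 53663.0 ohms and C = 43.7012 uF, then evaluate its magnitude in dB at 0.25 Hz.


Step 1 — cutoff frequency:
fc = 1 / (2*pi*R*C)
C = 43.7012 uF = 4.37012e-05 F
fc = 1 / (2*pi*53663.0*4.37012e-05)
   = 0.0678659 Hz

Step 2 — magnitude at f = 0.25 Hz:
|H(f)| = 1 / sqrt(1 + (f/fc)^2)
f/fc = 0.25 / 0.0678659 = 3.683735
|H| = 1 / sqrt(1 + 13.569904) = 0.2619821
|H|_dB = 20*log10(0.2619821) = -11.63 dB

fc = 0.0678659 Hz; |H(0.25 Hz)| = -11.63 dB


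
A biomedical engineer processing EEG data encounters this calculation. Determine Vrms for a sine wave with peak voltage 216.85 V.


RMS voltage for a sinusoidal waveform:
V_rms = V_peak / sqrt(2)
      = 216.85 / 1.414214
      = 153.336 V

153.336 V


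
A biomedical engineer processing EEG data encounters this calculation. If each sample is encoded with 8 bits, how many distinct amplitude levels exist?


Number of quantization levels = 2^N
= 2^8
= 256

256


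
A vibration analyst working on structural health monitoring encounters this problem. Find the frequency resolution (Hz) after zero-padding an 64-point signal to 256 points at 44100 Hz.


Frequency resolution after zero-padding:
N_padded = 64 * 4 = 256
df = fs / N_padded
   = 44100 / 256
   = 172.2656 Hz

172.2656 Hz


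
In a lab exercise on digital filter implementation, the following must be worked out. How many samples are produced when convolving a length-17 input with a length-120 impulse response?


Linear convolution output length:
L = N + M - 1
  = 17 + 120 - 1
  = 136 samples

136


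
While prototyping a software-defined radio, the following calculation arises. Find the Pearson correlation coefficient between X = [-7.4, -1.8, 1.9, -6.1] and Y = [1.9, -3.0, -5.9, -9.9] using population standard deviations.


Pearson correlation coefficient (population):
r = cov(X,Y) / (std(X) * std(Y))
Mean X = -3.35, Mean Y = -4.225
Cov(X,Y) = -4.02375
Std(X) = 3.671852, Std(Y) = 4.301962
r = -0.2547

-0.2547


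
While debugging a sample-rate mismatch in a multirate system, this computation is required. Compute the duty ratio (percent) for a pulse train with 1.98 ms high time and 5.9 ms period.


Duty cycle as a percentage:
DC = (t_on / T) * 100
   = (1.98 / 5.9) * 100
   = 0.335593 * 100
   = 33.56 %

33.56 %


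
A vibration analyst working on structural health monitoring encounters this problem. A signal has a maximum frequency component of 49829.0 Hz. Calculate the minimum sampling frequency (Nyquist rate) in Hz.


The Nyquist rate is twice the maximum frequency component.
fs_min = 2 * fmax
      = 2 * 49829.0
      = 99658.0 Hz

99658.0


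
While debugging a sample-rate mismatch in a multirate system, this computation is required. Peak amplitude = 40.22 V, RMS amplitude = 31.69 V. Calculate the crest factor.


Crest factor is the ratio of peak to RMS:
CF = V_peak / V_rms
   = 40.22 / 31.69
   = 1.2692

1.2692


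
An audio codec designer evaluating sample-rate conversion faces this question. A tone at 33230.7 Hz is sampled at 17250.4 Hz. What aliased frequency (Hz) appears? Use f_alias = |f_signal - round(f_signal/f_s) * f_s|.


Compute the nearest integer multiple of fs to the signal:
n = round(33230.7 / 17250.4) = 2
f_alias = |33230.7 - 2 * 17250.4|
        = |33230.7 - 34500.8|
        = 1270.1 Hz

1270.1


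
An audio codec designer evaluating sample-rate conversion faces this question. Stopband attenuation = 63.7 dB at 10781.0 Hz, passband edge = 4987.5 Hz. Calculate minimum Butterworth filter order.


Butterworth filter order formula:
n = log10(10^(A/10) - 1) / (2 * log10(f_stop/f_pass))
10^(63.7/10) - 1 = 2344227.8153
f_stop/f_pass = 10781.0 / 4987.5 = 2.1616
n = 9.5138 -> ceil = 10

10


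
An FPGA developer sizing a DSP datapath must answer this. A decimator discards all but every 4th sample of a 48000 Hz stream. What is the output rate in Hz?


Decimation reduces the sample rate:
fs_out = fs_in / M
       = 48000 / 4
       = 12000.0 Hz

12000.0 Hz


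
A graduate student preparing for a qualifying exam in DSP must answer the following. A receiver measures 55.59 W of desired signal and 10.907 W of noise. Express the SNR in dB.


SNR in decibels:
SNR = 10 * log10(Ps / Pn)
    = 10 * log10(55.59 / 10.907)
    = 10 * log10(5.0967)
    = 10 * 0.7073
    = 7.07 dB

7.07 dB


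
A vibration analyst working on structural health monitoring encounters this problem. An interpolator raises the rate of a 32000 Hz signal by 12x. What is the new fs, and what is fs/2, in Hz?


Step 1 — output sample rate after interpolation by L:
fs_out = L * fs_in = 12 * 32000 = 384000 Hz

Step 2 — Nyquist frequency of the output stream:
f_Nyq = fs_out / 2 = 384000 / 2 = 192000.0 Hz

fs_out = 384000 Hz; f_Nyquist = 192000.0 Hz


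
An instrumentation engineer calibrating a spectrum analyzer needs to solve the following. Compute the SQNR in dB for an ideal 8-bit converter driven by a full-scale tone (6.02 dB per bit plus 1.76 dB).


Theoretical SNR for a full-scale sinusoid:
SNR = 6.02 * N + 1.76
    = 6.02 * 8 + 1.76
    = 48.16 + 1.76
    = 49.92 dB

49.92 dB


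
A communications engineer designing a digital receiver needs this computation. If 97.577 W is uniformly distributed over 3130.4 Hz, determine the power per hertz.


Power spectral density:
PSD = P / BW
    = 97.577 / 3130.4
    = 0.03117078 W/Hz

0.03117078 W/Hz


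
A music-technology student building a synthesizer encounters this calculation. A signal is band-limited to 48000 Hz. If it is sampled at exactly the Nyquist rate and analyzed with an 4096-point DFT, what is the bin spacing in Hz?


Step 1 — Nyquist sampling rate:
fs = 2 * fmax = 2 * 48000 = 96000 Hz

Step 2 — DFT bin spacing:
df = fs / N = 96000 / 4096 = 23.4375 Hz

23.4375 Hz


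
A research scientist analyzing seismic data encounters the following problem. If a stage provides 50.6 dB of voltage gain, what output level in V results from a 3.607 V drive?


Output voltage from dB gain:
V_out = V_in * 10^(gain_dB / 20)
      = 3.607 * 10^(50.6 / 20)
      = 3.607 * 338.844156
      = 1222.2109 V

1222.2109 V


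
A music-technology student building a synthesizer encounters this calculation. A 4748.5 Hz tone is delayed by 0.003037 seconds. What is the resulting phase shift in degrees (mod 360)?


Phase shift from frequency and time delay:
phi = 360 * f * t_delay
    = 360 * 4748.5 * 0.003037
    = 5191.63 degrees
    mod 360 = 151.63 degrees

151.63 degrees


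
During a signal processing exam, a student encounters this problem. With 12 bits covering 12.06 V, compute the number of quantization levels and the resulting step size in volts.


Step 1 — number of quantization levels:
L = 2^N = 2^12 = 4096

Step 2 — LSB step size:
delta = Vfs / L
      = 12.06 / 4096
      = 0.00294434 V

Levels = 4096; step size = 0.00294434 V


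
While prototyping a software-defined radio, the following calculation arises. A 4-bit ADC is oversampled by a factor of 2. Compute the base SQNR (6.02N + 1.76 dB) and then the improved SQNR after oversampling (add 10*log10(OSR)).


Step 1 — baseline SQNR at Nyquist:
SQNR_base = 6.02*N + 1.76
          = 6.02*4 + 1.76
          = 25.84 dB

Step 2 — oversampling processing gain:
G = 10*log10(OSR) = 10*log10(2) = 3.01 dB

Step 3 — total:
SQNR_total = 25.84 + 3.01 = 28.85 dB

Base SQNR = 25.84 dB; oversampled SQNR = 28.85 dB


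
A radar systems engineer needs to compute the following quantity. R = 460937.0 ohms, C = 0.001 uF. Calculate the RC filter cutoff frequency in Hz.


Cutoff frequency of a first-order RC filter:
fc = 1 / (2 * pi * R * C)
C = 0.001 uF = 1e-09 F
fc = 1 / (2 * pi * 460937.0 * 1e-09)
   = 1 / 0.0028961525859354
   = 345.285675 Hz

345.285675 Hz


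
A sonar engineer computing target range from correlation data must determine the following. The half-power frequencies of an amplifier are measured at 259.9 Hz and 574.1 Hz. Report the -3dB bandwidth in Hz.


Bandwidth is the difference of -3dB frequencies:
BW = f_high - f_low
   = 574.1 - 259.9
   = 314.2 Hz

314.2 Hz
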